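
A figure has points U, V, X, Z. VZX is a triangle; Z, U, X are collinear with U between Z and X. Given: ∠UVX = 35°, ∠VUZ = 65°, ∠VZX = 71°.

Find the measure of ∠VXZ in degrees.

∠VXZ = 30°

1. ∠VUX = 115°  [linear pair at U on ZX]
2. ∠UXV = 30°  [△VUX]
3. ∠VXZ = 30°  [U on ray XZ]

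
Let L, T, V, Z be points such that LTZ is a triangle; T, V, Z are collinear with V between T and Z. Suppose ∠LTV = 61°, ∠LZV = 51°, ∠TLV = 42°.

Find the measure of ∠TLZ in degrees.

1. ∠LTZ = 61°  [V on ray TZ]
2. ∠LZT = 51°  [V on ray ZT]
3. ∠TLZ = 68°  [△LTZ]

∠TLZ = 68°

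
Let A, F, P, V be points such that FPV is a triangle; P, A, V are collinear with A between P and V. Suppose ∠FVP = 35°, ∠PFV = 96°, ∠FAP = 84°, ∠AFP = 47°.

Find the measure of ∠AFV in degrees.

1. ∠AVF = 35°  [A on ray VP]
2. ∠FAV = 96°  [linear pair at A on PV]
3. ∠AFV = 49°  [△FAV]

∠AFV = 49°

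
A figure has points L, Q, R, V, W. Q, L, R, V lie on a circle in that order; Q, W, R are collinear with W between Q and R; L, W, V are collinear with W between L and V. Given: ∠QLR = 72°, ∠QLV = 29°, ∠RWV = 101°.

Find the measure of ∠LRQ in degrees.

∠LRQ = 58°

1. ∠QVR = 108°  [cyclic QLRV, opposite ∠L+∠V]
2. ∠QRV = 29°  [same arc QV]
3. ∠LWQ = 101°  [vertical angles at W]
4. ∠RQV = 43°  [△QRV]
5. ∠LWR = 79°  [linear pair at W on QR]
6. ∠RLV = 43°  [same arc RV]
7. ∠LRQ = 58°  [△LWR]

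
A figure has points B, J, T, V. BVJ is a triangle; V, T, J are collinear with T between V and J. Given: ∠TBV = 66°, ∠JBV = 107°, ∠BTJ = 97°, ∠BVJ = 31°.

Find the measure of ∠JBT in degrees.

1. ∠BJV = 42°  [△BVJ]
2. ∠BJT = 42°  [T on ray JV]
3. ∠JBT = 41°  [△BTJ]

∠JBT = 41°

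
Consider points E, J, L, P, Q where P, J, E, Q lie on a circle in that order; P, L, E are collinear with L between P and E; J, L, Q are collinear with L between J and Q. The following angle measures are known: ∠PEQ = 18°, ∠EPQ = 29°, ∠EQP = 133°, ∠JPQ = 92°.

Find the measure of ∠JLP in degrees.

1. ∠PJQ = 18°  [same arc PQ]
2. ∠EJQ = 29°  [same arc EQ]
3. ∠JEQ = 88°  [cyclic PJEQ, opposite ∠P+∠E]
4. ∠EQJ = 63°  [△JEQ]
5. ∠EPJ = 63°  [same arc JE]
6. ∠JLP = 99°  [△PLJ]

∠JLP = 99°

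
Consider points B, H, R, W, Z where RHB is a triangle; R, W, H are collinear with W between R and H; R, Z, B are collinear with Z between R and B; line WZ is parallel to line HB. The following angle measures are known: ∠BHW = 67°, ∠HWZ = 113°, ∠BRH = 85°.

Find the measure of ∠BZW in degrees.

1. ∠RWZ = 67°  [linear pair at W on RH]
2. ∠WRZ = 85°  [W on RH, Z on RB]
3. ∠RZW = 28°  [△RWZ]
4. ∠BZW = 152°  [linear pair at Z on RB]

∠BZW = 152°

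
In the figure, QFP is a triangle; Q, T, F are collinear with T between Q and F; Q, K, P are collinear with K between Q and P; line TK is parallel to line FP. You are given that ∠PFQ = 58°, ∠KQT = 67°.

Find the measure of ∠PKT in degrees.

1. ∠KTQ = 58°  [TK∥FP, corresponding at T]
2. ∠QKT = 55°  [△QTK]
3. ∠PKT = 125°  [linear pair at K on QP]

∠PKT = 125°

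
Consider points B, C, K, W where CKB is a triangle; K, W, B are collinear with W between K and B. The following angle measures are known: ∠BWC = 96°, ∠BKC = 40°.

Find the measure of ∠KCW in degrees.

∠KCW = 56°

1. ∠CWK = 84°  [linear pair at W on KB]
2. ∠CKW = 40°  [W on ray KB]
3. ∠KCW = 56°  [△CKW]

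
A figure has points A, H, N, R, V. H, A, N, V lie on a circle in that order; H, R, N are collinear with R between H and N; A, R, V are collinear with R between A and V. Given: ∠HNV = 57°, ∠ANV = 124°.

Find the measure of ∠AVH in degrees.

∠AVH = 67°

1. ∠HAV = 57°  [same arc HV]
2. ∠AHV = 56°  [cyclic HANV, opposite ∠H+∠N]
3. ∠AVH = 67°  [△HAV]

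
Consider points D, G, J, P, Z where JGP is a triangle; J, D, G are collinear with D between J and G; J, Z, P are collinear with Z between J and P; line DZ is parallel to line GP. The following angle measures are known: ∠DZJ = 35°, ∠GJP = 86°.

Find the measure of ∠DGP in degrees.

1. ∠GPJ = 35°  [DZ∥GP, corresponding at Z]
2. ∠JGP = 59°  [△JGP]
3. ∠DGP = 59°  [D on ray GJ]

∠DGP = 59°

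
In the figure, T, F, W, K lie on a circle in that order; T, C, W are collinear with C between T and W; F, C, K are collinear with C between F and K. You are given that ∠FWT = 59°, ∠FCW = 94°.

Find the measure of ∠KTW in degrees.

∠KTW = 27°

1. ∠FKT = 59°  [same arc TF]
2. ∠KCT = 94°  [vertical angles at C]
3. ∠KTW = 27°  [△TCK]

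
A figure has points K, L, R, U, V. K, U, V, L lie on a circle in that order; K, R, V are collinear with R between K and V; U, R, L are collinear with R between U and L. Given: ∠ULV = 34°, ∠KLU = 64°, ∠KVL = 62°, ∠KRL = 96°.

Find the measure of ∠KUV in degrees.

1. ∠UKV = 34°  [same arc UV]
2. ∠KVU = 64°  [same arc KU]
3. ∠KUV = 82°  [△KUV]

∠KUV = 82°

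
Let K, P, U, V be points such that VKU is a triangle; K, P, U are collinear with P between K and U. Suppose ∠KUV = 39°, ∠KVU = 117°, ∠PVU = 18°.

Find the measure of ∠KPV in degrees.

1. ∠PUV = 39°  [P on ray UK]
2. ∠UPV = 123°  [△VPU]
3. ∠KPV = 57°  [linear pair at P on KU]

∠KPV = 57°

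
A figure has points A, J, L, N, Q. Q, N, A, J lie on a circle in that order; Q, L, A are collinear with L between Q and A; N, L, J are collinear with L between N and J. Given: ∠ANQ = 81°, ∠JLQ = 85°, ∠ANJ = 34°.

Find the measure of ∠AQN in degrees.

∠AQN = 38°

1. ∠ALN = 85°  [vertical angles at L]
2. ∠NAQ = 61°  [△NLA]
3. ∠AQN = 38°  [△QNA]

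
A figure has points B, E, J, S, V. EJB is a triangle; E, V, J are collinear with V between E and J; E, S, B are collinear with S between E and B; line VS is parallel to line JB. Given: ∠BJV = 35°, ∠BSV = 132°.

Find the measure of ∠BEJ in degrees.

1. ∠BJE = 35°  [V on ray JE]
2. ∠ESV = 48°  [linear pair at S on EB]
3. ∠EVS = 35°  [VS∥JB, corresponding at V]
4. ∠SEV = 97°  [△EVS]
5. ∠BEJ = 97°  [V on EJ, S on EB]

∠BEJ = 97°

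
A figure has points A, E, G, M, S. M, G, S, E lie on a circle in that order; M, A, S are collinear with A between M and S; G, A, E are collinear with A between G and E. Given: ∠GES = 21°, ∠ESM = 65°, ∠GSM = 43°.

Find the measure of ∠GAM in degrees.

∠GAM = 94°

1. ∠GMS = 21°  [same arc GS]
2. ∠EGM = 65°  [same arc ME]
3. ∠GAM = 94°  [△MAG]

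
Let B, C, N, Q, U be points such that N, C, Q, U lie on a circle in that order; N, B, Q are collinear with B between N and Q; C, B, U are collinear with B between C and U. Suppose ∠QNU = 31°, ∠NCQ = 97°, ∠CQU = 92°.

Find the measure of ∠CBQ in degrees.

∠CBQ = 123°

1. ∠QCU = 31°  [same arc QU]
2. ∠CUQ = 57°  [△CQU]
3. ∠CNQ = 57°  [same arc CQ]
4. ∠CQN = 26°  [△NCQ]
5. ∠CBQ = 123°  [△CBQ]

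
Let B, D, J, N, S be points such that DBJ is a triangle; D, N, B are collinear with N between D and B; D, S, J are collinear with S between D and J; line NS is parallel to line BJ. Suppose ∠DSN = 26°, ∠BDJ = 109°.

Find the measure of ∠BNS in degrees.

∠BNS = 135°

1. ∠BJD = 26°  [NS∥BJ, corresponding at S]
2. ∠DBJ = 45°  [△DBJ]
3. ∠DNS = 45°  [NS∥BJ, corresponding at N]
4. ∠BNS = 135°  [linear pair at N on DB]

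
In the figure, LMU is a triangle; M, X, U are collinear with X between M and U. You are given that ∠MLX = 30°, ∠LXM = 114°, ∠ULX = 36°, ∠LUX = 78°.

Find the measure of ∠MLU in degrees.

∠MLU = 66°

1. ∠LMX = 36°  [△LMX]
2. ∠LUM = 78°  [X on ray UM]
3. ∠LMU = 36°  [X on ray MU]
4. ∠MLU = 66°  [△LMU]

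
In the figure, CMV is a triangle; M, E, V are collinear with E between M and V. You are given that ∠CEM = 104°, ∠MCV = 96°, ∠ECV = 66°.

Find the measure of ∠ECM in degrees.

∠ECM = 30°

1. ∠CEV = 76°  [linear pair at E on MV]
2. ∠CVE = 38°  [△CEV]
3. ∠CVM = 38°  [E on ray VM]
4. ∠CMV = 46°  [△CMV]
5. ∠CME = 46°  [E on ray MV]
6. ∠ECM = 30°  [△CME]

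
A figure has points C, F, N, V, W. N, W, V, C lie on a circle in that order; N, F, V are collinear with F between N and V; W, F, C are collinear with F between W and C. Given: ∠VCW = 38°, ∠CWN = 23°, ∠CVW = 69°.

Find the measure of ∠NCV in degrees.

∠NCV = 84°

1. ∠CWV = 73°  [△WVC]
2. ∠CVN = 23°  [same arc NC]
3. ∠CNV = 73°  [same arc VC]
4. ∠NCV = 84°  [△NVC]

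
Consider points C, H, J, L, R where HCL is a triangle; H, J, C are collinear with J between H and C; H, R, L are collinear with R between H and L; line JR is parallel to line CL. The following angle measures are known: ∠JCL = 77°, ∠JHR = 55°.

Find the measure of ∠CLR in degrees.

1. ∠HCL = 77°  [J on ray CH]
2. ∠CHL = 55°  [J on HC, R on HL]
3. ∠CLH = 48°  [△HCL]
4. ∠CLR = 48°  [R on ray LH]

∠CLR = 48°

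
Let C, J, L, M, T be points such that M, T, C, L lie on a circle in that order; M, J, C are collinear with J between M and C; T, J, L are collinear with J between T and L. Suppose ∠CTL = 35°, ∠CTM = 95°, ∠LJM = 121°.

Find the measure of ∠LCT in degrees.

1. ∠CML = 35°  [same arc CL]
2. ∠CLM = 85°  [cyclic MTCL, opposite ∠T+∠L]
3. ∠CJL = 59°  [linear pair at J on MC]
4. ∠LCM = 60°  [△MCL]
5. ∠CLT = 61°  [△CJL]
6. ∠LCT = 84°  [△TCL]

∠LCT = 84°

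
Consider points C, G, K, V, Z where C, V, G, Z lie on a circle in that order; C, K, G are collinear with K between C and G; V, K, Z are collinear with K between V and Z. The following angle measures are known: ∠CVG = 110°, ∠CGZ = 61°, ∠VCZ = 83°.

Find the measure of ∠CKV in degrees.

1. ∠CZG = 70°  [cyclic CVGZ, opposite ∠V+∠Z]
2. ∠CVZ = 61°  [same arc CZ]
3. ∠GCZ = 49°  [△CGZ]
4. ∠CZV = 36°  [△CVZ]
5. ∠GVZ = 49°  [same arc GZ]
6. ∠CGV = 36°  [same arc CV]
7. ∠GKV = 95°  [△VKG]
8. ∠CKV = 85°  [linear pair at K on CG]

∠CKV = 85°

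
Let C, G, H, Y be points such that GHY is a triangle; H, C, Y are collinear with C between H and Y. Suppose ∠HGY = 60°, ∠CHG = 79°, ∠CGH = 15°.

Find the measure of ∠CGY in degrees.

∠CGY = 45°

1. ∠GCH = 86°  [△GHC]
2. ∠GHY = 79°  [C on ray HY]
3. ∠GCY = 94°  [linear pair at C on HY]
4. ∠GYH = 41°  [△GHY]
5. ∠CYG = 41°  [C on ray YH]
6. ∠CGY = 45°  [△GCY]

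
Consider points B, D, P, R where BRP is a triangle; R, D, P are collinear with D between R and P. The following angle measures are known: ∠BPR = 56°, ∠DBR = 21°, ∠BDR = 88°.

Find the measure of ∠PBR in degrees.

∠PBR = 53°

1. ∠BRD = 71°  [△BRD]
2. ∠BRP = 71°  [D on ray RP]
3. ∠PBR = 53°  [△BRP]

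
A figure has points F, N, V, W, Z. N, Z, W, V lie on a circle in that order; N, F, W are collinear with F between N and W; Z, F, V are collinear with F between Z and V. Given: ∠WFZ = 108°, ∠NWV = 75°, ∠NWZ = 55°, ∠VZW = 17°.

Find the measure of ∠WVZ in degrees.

∠WVZ = 33°

1. ∠NFV = 108°  [vertical angles at F]
2. ∠VFW = 72°  [linear pair at F on NW]
3. ∠WVZ = 33°  [△WFV]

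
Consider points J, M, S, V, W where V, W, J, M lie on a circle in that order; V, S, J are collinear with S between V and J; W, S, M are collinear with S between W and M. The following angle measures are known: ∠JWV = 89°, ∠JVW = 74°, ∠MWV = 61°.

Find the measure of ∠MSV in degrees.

∠MSV = 135°

1. ∠JMV = 91°  [cyclic VWJM, opposite ∠W+∠M]
2. ∠VJW = 17°  [△VWJ]
3. ∠MJV = 61°  [same arc VM]
4. ∠JVM = 28°  [△VJM]
5. ∠VMW = 17°  [same arc VW]
6. ∠MSV = 135°  [△VSM]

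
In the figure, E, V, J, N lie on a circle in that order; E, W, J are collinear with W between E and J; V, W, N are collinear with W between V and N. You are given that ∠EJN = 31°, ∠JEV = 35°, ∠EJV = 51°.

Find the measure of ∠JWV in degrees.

1. ∠EVN = 31°  [same arc EN]
2. ∠EWV = 114°  [△EWV]
3. ∠JWV = 66°  [linear pair at W on EJ]

∠JWV = 66°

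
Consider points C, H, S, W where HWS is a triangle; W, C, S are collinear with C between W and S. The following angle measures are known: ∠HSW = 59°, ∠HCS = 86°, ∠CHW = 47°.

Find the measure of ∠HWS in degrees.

∠HWS = 39°

1. ∠HCW = 94°  [linear pair at C on WS]
2. ∠CWH = 39°  [△HWC]
3. ∠HWS = 39°  [C on ray WS]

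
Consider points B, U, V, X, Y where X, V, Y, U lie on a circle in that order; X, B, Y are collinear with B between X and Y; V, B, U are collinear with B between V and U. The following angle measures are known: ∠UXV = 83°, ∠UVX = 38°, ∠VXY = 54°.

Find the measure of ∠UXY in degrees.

1. ∠UYV = 97°  [cyclic XVYU, opposite ∠X+∠Y]
2. ∠VUY = 54°  [same arc VY]
3. ∠UVY = 29°  [△VYU]
4. ∠UXY = 29°  [same arc YU]

∠UXY = 29°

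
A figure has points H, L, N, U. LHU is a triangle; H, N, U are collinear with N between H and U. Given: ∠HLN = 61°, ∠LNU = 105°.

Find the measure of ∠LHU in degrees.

1. ∠HNL = 75°  [linear pair at N on HU]
2. ∠LHN = 44°  [△LHN]
3. ∠LHU = 44°  [N on ray HU]

∠LHU = 44°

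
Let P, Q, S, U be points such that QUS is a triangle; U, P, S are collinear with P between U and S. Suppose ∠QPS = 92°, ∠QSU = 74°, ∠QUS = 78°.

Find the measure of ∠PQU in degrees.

∠PQU = 14°

1. ∠QPU = 88°  [linear pair at P on US]
2. ∠PUQ = 78°  [P on ray US]
3. ∠PQU = 14°  [△QUP]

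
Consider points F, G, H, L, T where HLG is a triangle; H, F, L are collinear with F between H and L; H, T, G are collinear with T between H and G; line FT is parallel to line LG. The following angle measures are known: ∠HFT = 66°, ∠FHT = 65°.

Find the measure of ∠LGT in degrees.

1. ∠FTH = 49°  [△HFT]
2. ∠FTG = 131°  [linear pair at T on HG]
3. ∠LGT = 49°  [FT∥LG, co-interior at G–T]

∠LGT = 49°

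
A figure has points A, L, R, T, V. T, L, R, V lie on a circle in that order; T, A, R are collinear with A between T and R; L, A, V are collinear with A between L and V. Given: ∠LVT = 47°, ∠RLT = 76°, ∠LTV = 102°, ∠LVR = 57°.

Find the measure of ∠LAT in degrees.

∠LAT = 92°

1. ∠LRT = 47°  [same arc TL]
2. ∠TLV = 31°  [△TLV]
3. ∠LTR = 57°  [△TLR]
4. ∠LAT = 92°  [△TAL]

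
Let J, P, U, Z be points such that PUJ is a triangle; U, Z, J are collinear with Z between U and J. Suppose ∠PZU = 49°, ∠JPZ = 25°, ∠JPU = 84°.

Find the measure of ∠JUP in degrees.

1. ∠JZP = 131°  [linear pair at Z on UJ]
2. ∠PJZ = 24°  [△PZJ]
3. ∠PJU = 24°  [Z on ray JU]
4. ∠JUP = 72°  [△PUJ]

∠JUP = 72°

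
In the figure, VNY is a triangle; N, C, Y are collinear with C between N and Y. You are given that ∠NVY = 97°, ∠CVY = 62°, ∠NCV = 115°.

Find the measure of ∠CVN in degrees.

∠CVN = 35°

1. ∠VCY = 65°  [linear pair at C on NY]
2. ∠CYV = 53°  [△VCY]
3. ∠NYV = 53°  [C on ray YN]
4. ∠VNY = 30°  [△VNY]
5. ∠CNV = 30°  [C on ray NY]
6. ∠CVN = 35°  [△VNC]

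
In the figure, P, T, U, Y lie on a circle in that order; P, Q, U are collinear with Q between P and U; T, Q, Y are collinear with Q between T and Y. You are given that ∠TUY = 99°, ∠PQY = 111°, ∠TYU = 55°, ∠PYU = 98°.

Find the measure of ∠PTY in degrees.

∠PTY = 56°

1. ∠TQU = 111°  [vertical angles at Q]
2. ∠TPU = 55°  [same arc TU]
3. ∠PQT = 69°  [linear pair at Q on PU]
4. ∠PTY = 56°  [△PQT]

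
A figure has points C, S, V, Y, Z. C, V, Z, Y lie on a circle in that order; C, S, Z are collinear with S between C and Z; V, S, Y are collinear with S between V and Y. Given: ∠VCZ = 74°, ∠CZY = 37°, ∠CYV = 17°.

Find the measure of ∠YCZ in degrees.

∠YCZ = 52°

1. ∠VYZ = 74°  [same arc VZ]
2. ∠YSZ = 69°  [△ZSY]
3. ∠CSY = 111°  [linear pair at S on CZ]
4. ∠YCZ = 52°  [△CSY]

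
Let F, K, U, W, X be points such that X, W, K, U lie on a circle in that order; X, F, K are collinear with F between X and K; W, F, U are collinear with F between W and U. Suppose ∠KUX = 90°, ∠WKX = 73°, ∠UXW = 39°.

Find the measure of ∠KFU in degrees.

∠KFU = 95°

1. ∠KWX = 90°  [cyclic XWKU, opposite ∠W+∠U]
2. ∠WUX = 73°  [same arc XW]
3. ∠KXW = 17°  [△XWK]
4. ∠UWX = 68°  [△XWU]
5. ∠KUW = 17°  [same arc WK]
6. ∠UKX = 68°  [same arc XU]
7. ∠KFU = 95°  [△KFU]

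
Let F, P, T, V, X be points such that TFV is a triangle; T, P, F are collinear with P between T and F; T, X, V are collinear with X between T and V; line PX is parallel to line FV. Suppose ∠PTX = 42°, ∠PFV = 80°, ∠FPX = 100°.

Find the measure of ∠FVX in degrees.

∠FVX = 58°

1. ∠FTV = 42°  [P on TF, X on TV]
2. ∠TFV = 80°  [P on ray FT]
3. ∠FVT = 58°  [△TFV]
4. ∠FVX = 58°  [X on ray VT]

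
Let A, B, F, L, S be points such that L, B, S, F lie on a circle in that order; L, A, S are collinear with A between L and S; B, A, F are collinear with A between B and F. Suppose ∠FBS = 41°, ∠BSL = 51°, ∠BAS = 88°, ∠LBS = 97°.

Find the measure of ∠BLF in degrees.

∠BLF = 73°

1. ∠BFL = 51°  [same arc LB]
2. ∠BLS = 32°  [△LBS]
3. ∠BAL = 92°  [linear pair at A on LS]
4. ∠FBL = 56°  [△LAB]
5. ∠BLF = 73°  [△LBF]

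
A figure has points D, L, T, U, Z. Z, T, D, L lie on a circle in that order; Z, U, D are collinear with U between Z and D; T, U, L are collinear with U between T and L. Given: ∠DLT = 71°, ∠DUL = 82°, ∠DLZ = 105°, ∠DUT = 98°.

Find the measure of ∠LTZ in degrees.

1. ∠DZT = 71°  [same arc TD]
2. ∠TUZ = 82°  [vertical angles at U]
3. ∠LTZ = 27°  [△ZUT]

∠LTZ = 27°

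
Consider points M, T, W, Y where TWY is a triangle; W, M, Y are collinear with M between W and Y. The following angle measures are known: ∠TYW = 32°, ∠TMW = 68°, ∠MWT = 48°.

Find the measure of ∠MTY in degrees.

∠MTY = 36°

1. ∠MYT = 32°  [M on ray YW]
2. ∠TMY = 112°  [linear pair at M on WY]
3. ∠MTY = 36°  [△TMY]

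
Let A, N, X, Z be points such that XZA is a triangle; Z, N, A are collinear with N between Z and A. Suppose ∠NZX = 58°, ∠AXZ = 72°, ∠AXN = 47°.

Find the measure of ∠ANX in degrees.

1. ∠AZX = 58°  [N on ray ZA]
2. ∠XAZ = 50°  [△XZA]
3. ∠NAX = 50°  [N on ray AZ]
4. ∠ANX = 83°  [△XNA]

∠ANX = 83°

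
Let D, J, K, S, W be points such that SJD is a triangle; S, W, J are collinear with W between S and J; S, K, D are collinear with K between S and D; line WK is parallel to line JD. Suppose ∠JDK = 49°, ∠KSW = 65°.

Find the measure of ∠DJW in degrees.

1. ∠JDS = 49°  [K on ray DS]
2. ∠DSJ = 65°  [W on SJ, K on SD]
3. ∠DJS = 66°  [△SJD]
4. ∠DJW = 66°  [W on ray JS]

∠DJW = 66°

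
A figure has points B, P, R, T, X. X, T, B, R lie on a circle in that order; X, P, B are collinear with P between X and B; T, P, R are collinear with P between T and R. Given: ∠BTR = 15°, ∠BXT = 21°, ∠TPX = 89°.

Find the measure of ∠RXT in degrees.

∠RXT = 36°

1. ∠BRT = 21°  [same arc TB]
2. ∠RBT = 144°  [△TBR]
3. ∠RXT = 36°  [cyclic XTBR, opposite ∠X+∠B]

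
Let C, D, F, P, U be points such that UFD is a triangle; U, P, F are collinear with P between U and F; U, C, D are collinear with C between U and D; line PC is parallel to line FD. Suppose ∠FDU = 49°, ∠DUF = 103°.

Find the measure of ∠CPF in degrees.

∠CPF = 152°

1. ∠DFU = 28°  [△UFD]
2. ∠CPU = 28°  [PC∥FD, corresponding at P]
3. ∠CPF = 152°  [linear pair at P on UF]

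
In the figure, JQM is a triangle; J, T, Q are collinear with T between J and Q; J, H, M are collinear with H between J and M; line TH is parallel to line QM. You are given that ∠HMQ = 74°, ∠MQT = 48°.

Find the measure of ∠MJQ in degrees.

∠MJQ = 58°

1. ∠JMQ = 74°  [H on ray MJ]
2. ∠JQM = 48°  [T on ray QJ]
3. ∠MJQ = 58°  [△JQM]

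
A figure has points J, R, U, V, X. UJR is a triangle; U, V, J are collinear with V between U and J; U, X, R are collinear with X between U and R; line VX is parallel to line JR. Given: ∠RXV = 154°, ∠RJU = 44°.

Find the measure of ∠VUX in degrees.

1. ∠UXV = 26°  [linear pair at X on UR]
2. ∠UVX = 44°  [VX∥JR, corresponding at V]
3. ∠VUX = 110°  [△UVX]

∠VUX = 110°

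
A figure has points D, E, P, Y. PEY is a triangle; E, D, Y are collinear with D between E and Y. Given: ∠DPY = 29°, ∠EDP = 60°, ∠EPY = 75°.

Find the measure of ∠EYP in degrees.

1. ∠PDY = 120°  [linear pair at D on EY]
2. ∠DYP = 31°  [△PDY]
3. ∠EYP = 31°  [D on ray YE]

∠EYP = 31°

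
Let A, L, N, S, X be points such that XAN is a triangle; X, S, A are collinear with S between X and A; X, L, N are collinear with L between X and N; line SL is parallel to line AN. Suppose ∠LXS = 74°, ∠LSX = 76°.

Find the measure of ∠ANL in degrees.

1. ∠SLX = 30°  [△XSL]
2. ∠NLS = 150°  [linear pair at L on XN]
3. ∠ANL = 30°  [SL∥AN, co-interior at N–L]

∠ANL = 30°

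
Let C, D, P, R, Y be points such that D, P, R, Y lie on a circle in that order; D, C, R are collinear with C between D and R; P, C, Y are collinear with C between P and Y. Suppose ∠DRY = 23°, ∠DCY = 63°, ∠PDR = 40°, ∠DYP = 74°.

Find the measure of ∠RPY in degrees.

∠RPY = 43°

1. ∠PCR = 63°  [vertical angles at C]
2. ∠DRP = 74°  [same arc DP]
3. ∠RPY = 43°  [△PCR]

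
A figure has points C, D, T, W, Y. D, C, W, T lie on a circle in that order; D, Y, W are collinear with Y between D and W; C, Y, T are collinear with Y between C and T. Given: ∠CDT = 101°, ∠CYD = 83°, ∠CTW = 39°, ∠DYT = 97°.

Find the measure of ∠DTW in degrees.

1. ∠CWT = 79°  [cyclic DCWT, opposite ∠D+∠W]
2. ∠TYW = 83°  [vertical angles at Y]
3. ∠TCW = 62°  [△CWT]
4. ∠DWT = 58°  [△WYT]
5. ∠TDW = 62°  [same arc WT]
6. ∠DTW = 60°  [△DWT]

∠DTW = 60°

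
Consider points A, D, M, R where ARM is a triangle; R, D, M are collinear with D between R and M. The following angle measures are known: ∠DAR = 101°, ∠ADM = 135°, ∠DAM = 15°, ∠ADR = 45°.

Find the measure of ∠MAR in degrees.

1. ∠ARD = 34°  [△ARD]
2. ∠AMD = 30°  [△ADM]
3. ∠ARM = 34°  [D on ray RM]
4. ∠AMR = 30°  [D on ray MR]
5. ∠MAR = 116°  [△ARM]

∠MAR = 116°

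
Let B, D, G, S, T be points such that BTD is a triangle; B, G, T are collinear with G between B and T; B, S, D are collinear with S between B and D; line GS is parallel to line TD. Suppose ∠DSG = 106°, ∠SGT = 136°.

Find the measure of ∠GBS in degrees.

1. ∠BSG = 74°  [linear pair at S on BD]
2. ∠BGS = 44°  [linear pair at G on BT]
3. ∠GBS = 62°  [△BGS]

∠GBS = 62°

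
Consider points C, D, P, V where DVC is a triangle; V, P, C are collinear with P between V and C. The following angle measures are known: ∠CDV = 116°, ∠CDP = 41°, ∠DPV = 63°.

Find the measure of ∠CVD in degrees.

1. ∠CPD = 117°  [linear pair at P on VC]
2. ∠DCP = 22°  [△DPC]
3. ∠DCV = 22°  [P on ray CV]
4. ∠CVD = 42°  [△DVC]

∠CVD = 42°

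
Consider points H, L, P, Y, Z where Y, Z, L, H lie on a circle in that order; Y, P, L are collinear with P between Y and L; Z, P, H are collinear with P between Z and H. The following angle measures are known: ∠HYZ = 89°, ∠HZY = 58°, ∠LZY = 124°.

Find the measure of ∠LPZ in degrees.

∠LPZ = 81°

1. ∠YHZ = 33°  [△YZH]
2. ∠HLY = 58°  [same arc YH]
3. ∠LHY = 56°  [cyclic YZLH, opposite ∠Z+∠H]
4. ∠YLZ = 33°  [same arc YZ]
5. ∠HYL = 66°  [△YLH]
6. ∠HZL = 66°  [same arc LH]
7. ∠LPZ = 81°  [△ZPL]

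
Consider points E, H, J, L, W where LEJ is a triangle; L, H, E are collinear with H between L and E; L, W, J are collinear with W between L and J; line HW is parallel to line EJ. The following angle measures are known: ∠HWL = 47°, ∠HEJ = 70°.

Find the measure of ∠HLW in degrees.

∠HLW = 63°

1. ∠EJL = 47°  [HW∥EJ, corresponding at W]
2. ∠JEL = 70°  [H on ray EL]
3. ∠ELJ = 63°  [△LEJ]
4. ∠HLW = 63°  [H on LE, W on LJ]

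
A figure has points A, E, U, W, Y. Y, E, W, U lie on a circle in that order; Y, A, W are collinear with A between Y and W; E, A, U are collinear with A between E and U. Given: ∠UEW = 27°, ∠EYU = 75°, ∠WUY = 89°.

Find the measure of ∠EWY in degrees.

1. ∠EWU = 105°  [cyclic YEWU, opposite ∠Y+∠W]
2. ∠WEY = 91°  [cyclic YEWU, opposite ∠E+∠U]
3. ∠EUW = 48°  [△EWU]
4. ∠EYW = 48°  [same arc EW]
5. ∠EWY = 41°  [△YEW]

∠EWY = 41°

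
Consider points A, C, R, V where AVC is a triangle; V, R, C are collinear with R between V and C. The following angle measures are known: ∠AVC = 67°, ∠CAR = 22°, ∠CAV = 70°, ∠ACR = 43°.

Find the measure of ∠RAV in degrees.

∠RAV = 48°

1. ∠AVR = 67°  [R on ray VC]
2. ∠ARC = 115°  [△ARC]
3. ∠ARV = 65°  [linear pair at R on VC]
4. ∠RAV = 48°  [△AVR]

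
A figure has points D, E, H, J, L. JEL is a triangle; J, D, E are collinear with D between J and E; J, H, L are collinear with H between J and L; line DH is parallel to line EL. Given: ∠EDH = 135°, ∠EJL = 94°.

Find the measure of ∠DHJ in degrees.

1. ∠HDJ = 45°  [linear pair at D on JE]
2. ∠DJH = 94°  [D on JE, H on JL]
3. ∠DHJ = 41°  [△JDH]

∠DHJ = 41°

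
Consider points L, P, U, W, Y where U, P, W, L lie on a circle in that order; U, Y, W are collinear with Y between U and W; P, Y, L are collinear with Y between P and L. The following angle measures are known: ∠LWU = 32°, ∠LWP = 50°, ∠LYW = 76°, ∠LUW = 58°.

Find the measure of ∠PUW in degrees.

∠PUW = 72°

1. ∠LPU = 32°  [same arc UL]
2. ∠PYU = 76°  [vertical angles at Y]
3. ∠PUW = 72°  [△UYP]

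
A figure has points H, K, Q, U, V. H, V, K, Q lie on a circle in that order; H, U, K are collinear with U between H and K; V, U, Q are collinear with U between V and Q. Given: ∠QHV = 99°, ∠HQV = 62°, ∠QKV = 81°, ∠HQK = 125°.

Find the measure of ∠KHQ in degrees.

1. ∠HVQ = 19°  [△HVQ]
2. ∠HKQ = 19°  [same arc HQ]
3. ∠KHQ = 36°  [△HKQ]

∠KHQ = 36°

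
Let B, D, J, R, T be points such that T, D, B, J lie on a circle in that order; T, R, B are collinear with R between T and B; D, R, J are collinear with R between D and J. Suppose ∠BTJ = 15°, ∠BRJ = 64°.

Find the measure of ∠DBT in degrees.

1. ∠BDJ = 15°  [same arc BJ]
2. ∠DRT = 64°  [vertical angles at R]
3. ∠BRD = 116°  [linear pair at R on TB]
4. ∠DBT = 49°  [△DRB]

∠DBT = 49°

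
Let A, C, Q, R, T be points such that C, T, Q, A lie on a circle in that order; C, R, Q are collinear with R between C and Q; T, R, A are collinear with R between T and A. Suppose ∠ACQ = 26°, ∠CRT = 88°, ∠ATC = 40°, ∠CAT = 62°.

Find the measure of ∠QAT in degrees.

∠QAT = 52°

1. ∠ARQ = 88°  [vertical angles at R]
2. ∠AQC = 40°  [same arc CA]
3. ∠QAT = 52°  [△QRA]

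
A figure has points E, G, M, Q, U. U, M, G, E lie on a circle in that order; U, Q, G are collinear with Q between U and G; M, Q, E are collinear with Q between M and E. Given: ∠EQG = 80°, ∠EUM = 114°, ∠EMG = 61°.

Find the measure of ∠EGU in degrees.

∠EGU = 47°

1. ∠EGM = 66°  [cyclic UMGE, opposite ∠U+∠G]
2. ∠GEM = 53°  [△MGE]
3. ∠EGU = 47°  [△GQE]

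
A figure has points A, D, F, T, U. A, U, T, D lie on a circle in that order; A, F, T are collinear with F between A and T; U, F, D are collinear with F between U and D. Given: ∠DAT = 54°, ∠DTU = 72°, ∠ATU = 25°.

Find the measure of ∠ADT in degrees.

∠ADT = 79°

1. ∠DAU = 108°  [cyclic AUTD, opposite ∠A+∠T]
2. ∠ADU = 25°  [same arc AU]
3. ∠AUD = 47°  [△AUD]
4. ∠ATD = 47°  [same arc AD]
5. ∠ADT = 79°  [△ATD]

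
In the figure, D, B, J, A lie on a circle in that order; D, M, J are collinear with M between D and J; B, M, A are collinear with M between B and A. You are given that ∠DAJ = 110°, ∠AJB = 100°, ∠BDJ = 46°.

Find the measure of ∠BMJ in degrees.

1. ∠DBJ = 70°  [cyclic DBJA, opposite ∠B+∠A]
2. ∠BAJ = 46°  [same arc BJ]
3. ∠BJD = 64°  [△DBJ]
4. ∠ABJ = 34°  [△BJA]
5. ∠BMJ = 82°  [△BMJ]

∠BMJ = 82°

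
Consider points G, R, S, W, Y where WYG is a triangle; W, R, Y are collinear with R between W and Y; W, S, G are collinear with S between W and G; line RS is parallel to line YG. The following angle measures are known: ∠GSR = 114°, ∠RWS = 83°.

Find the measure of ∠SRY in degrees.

∠SRY = 149°

1. ∠RSW = 66°  [linear pair at S on WG]
2. ∠SRW = 31°  [△WRS]
3. ∠SRY = 149°  [linear pair at R on WY]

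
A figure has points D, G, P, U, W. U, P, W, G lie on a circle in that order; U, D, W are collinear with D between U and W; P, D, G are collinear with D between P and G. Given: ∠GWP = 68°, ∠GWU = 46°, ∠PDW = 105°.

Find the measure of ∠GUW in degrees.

1. ∠GUP = 112°  [cyclic UPWG, opposite ∠U+∠W]
2. ∠GPU = 46°  [same arc UG]
3. ∠GDU = 105°  [vertical angles at D]
4. ∠PGU = 22°  [△UPG]
5. ∠GUW = 53°  [△UDG]

∠GUW = 53°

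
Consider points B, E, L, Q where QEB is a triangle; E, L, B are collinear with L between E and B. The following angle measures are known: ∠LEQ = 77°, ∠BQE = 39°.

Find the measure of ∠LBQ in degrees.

1. ∠BEQ = 77°  [L on ray EB]
2. ∠EBQ = 64°  [△QEB]
3. ∠LBQ = 64°  [L on ray BE]

∠LBQ = 64°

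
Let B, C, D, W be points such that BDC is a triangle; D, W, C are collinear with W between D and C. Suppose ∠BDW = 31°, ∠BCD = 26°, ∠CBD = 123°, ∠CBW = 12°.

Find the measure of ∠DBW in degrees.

∠DBW = 111°

1. ∠BCW = 26°  [W on ray CD]
2. ∠BWC = 142°  [△BWC]
3. ∠BWD = 38°  [linear pair at W on DC]
4. ∠DBW = 111°  [△BDW]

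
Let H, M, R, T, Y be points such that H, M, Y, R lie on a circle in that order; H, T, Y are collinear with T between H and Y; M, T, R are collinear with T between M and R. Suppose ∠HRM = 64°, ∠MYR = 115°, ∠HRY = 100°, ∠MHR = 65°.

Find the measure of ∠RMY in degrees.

∠RMY = 29°

1. ∠HYM = 64°  [same arc HM]
2. ∠HMY = 80°  [cyclic HMYR, opposite ∠M+∠R]
3. ∠MHY = 36°  [△HMY]
4. ∠MRY = 36°  [same arc MY]
5. ∠RMY = 29°  [△MYR]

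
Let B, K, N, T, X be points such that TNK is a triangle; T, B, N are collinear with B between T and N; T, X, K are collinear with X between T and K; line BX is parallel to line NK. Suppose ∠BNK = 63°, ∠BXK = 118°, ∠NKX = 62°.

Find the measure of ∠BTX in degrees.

1. ∠KNT = 63°  [B on ray NT]
2. ∠BXT = 62°  [linear pair at X on TK]
3. ∠TBX = 63°  [BX∥NK, corresponding at B]
4. ∠BTX = 55°  [△TBX]

∠BTX = 55°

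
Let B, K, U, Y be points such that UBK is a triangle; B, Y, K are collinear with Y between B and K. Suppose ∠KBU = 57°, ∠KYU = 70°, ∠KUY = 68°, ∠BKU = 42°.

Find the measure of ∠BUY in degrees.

1. ∠UBY = 57°  [Y on ray BK]
2. ∠BYU = 110°  [linear pair at Y on BK]
3. ∠BUY = 13°  [△UBY]

∠BUY = 13°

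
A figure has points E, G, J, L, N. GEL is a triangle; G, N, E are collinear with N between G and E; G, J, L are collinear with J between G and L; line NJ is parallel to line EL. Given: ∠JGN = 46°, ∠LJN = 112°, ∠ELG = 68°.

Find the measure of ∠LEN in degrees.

1. ∠EGL = 46°  [N on GE, J on GL]
2. ∠GEL = 66°  [△GEL]
3. ∠LEN = 66°  [N on ray EG]

∠LEN = 66°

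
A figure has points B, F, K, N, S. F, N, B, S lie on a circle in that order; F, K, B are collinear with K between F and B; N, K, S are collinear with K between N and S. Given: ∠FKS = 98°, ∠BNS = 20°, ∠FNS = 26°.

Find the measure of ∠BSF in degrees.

1. ∠BFS = 20°  [same arc BS]
2. ∠FBS = 26°  [same arc FS]
3. ∠BSF = 134°  [△FBS]

∠BSF = 134°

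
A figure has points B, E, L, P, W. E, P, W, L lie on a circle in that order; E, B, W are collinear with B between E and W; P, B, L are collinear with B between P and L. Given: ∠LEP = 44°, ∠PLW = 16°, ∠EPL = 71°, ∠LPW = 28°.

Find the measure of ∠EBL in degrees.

∠EBL = 87°

1. ∠ELP = 65°  [△EPL]
2. ∠LEW = 28°  [same arc WL]
3. ∠EBL = 87°  [△EBL]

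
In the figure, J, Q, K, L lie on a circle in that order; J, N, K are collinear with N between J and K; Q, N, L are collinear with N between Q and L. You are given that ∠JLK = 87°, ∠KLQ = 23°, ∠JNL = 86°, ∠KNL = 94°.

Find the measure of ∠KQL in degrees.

1. ∠JQK = 93°  [cyclic JQKL, opposite ∠Q+∠L]
2. ∠KJQ = 23°  [same arc QK]
3. ∠KNQ = 86°  [vertical angles at N]
4. ∠JKQ = 64°  [△JQK]
5. ∠KQL = 30°  [△QNK]

∠KQL = 30°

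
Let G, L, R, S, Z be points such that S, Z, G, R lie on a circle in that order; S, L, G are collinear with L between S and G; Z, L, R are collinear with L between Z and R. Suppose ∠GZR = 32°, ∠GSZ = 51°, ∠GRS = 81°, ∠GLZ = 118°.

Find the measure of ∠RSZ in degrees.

1. ∠GSR = 32°  [same arc GR]
2. ∠RGS = 67°  [△SGR]
3. ∠RLS = 118°  [vertical angles at L]
4. ∠SRZ = 30°  [△SLR]
5. ∠RZS = 67°  [same arc SR]
6. ∠RSZ = 83°  [△SZR]

∠RSZ = 83°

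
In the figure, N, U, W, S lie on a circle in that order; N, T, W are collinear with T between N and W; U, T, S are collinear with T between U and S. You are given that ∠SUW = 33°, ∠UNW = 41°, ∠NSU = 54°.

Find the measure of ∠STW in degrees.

∠STW = 87°

1. ∠SNW = 33°  [same arc WS]
2. ∠NTS = 93°  [△NTS]
3. ∠STW = 87°  [linear pair at T on NW]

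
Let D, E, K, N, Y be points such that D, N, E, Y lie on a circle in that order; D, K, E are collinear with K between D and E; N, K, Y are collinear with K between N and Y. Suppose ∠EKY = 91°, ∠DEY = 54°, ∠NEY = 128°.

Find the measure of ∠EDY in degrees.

1. ∠EYN = 35°  [△EKY]
2. ∠ENY = 17°  [△NEY]
3. ∠EDY = 17°  [same arc EY]

∠EDY = 17°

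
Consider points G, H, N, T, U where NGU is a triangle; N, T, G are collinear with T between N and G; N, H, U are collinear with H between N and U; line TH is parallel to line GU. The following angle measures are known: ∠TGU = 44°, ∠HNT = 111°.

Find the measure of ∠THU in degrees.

∠THU = 155°

1. ∠NGU = 44°  [T on ray GN]
2. ∠GNU = 111°  [T on NG, H on NU]
3. ∠GUN = 25°  [△NGU]
4. ∠NHT = 25°  [TH∥GU, corresponding at H]
5. ∠THU = 155°  [linear pair at H on NU]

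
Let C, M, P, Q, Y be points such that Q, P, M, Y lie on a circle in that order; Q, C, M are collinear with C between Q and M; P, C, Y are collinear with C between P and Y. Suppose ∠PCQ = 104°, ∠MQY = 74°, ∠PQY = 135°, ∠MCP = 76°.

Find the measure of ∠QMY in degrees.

∠QMY = 15°

1. ∠MCY = 104°  [vertical angles at C]
2. ∠MPY = 74°  [same arc MY]
3. ∠PMY = 45°  [cyclic QPMY, opposite ∠Q+∠M]
4. ∠MYP = 61°  [△PMY]
5. ∠QMY = 15°  [△MCY]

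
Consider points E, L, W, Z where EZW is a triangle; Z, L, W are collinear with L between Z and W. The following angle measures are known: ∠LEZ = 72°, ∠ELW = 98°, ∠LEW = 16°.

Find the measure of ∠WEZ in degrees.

1. ∠EWL = 66°  [△ELW]
2. ∠ELZ = 82°  [linear pair at L on ZW]
3. ∠EWZ = 66°  [L on ray WZ]
4. ∠EZL = 26°  [△EZL]
5. ∠EZW = 26°  [L on ray ZW]
6. ∠WEZ = 88°  [△EZW]

∠WEZ = 88°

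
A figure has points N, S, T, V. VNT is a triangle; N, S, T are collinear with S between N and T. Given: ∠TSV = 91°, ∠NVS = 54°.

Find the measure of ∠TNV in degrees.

1. ∠NSV = 89°  [linear pair at S on NT]
2. ∠SNV = 37°  [△VNS]
3. ∠TNV = 37°  [S on ray NT]

∠TNV = 37°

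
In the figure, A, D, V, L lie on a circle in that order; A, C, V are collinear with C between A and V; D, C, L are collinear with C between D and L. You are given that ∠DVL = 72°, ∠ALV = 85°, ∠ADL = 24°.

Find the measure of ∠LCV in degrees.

1. ∠DAL = 108°  [cyclic ADVL, opposite ∠A+∠V]
2. ∠AVL = 24°  [same arc AL]
3. ∠ALD = 48°  [△ADL]
4. ∠LAV = 71°  [△AVL]
5. ∠ACL = 61°  [△ACL]
6. ∠LCV = 119°  [linear pair at C on AV]

∠LCV = 119°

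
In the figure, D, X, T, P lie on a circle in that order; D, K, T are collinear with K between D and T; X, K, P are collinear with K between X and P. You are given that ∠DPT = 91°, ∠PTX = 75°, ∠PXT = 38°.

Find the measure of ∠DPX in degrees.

1. ∠DXT = 89°  [cyclic DXTP, opposite ∠X+∠P]
2. ∠TPX = 67°  [△XTP]
3. ∠TDX = 67°  [same arc XT]
4. ∠DTX = 24°  [△DXT]
5. ∠DPX = 24°  [same arc DX]

∠DPX = 24°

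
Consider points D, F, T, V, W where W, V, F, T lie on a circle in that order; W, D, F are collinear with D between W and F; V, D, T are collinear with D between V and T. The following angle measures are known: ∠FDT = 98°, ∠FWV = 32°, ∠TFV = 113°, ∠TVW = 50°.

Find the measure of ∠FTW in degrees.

1. ∠TDW = 82°  [linear pair at D on WF]
2. ∠TWV = 67°  [cyclic WVFT, opposite ∠W+∠F]
3. ∠TFW = 50°  [same arc WT]
4. ∠VTW = 63°  [△WVT]
5. ∠FWT = 35°  [△WDT]
6. ∠FTW = 95°  [△WFT]

∠FTW = 95°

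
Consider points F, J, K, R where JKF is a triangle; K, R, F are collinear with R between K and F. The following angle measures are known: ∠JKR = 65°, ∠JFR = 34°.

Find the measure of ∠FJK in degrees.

∠FJK = 81°

1. ∠FKJ = 65°  [R on ray KF]
2. ∠JFK = 34°  [R on ray FK]
3. ∠FJK = 81°  [△JKF]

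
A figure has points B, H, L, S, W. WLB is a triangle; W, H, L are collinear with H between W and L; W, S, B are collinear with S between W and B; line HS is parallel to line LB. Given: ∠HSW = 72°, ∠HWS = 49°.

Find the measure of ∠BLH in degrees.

1. ∠SHW = 59°  [△WHS]
2. ∠LHS = 121°  [linear pair at H on WL]
3. ∠BLH = 59°  [HS∥LB, co-interior at L–H]

∠BLH = 59°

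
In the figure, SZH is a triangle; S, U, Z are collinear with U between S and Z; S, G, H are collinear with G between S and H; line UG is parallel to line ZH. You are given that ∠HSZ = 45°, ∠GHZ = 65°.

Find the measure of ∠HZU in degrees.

∠HZU = 70°

1. ∠SHZ = 65°  [G on ray HS]
2. ∠HZS = 70°  [△SZH]
3. ∠HZU = 70°  [U on ray ZS]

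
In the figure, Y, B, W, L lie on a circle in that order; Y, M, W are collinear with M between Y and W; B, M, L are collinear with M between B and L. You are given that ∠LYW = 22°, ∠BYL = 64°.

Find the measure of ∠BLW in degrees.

∠BLW = 42°

1. ∠LBW = 22°  [same arc WL]
2. ∠BWL = 116°  [cyclic YBWL, opposite ∠Y+∠W]
3. ∠BLW = 42°  [△BWL]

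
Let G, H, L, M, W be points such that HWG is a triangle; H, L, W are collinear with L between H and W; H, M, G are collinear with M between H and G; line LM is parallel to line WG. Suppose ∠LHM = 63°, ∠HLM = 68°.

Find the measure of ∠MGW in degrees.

1. ∠HML = 49°  [△HLM]
2. ∠GML = 131°  [linear pair at M on HG]
3. ∠MGW = 49°  [LM∥WG, co-interior at G–M]

∠MGW = 49°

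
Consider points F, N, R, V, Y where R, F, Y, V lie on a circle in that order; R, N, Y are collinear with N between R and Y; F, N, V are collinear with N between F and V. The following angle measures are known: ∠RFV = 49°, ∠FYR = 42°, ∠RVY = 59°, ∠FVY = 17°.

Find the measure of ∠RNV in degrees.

∠RNV = 66°

1. ∠RYV = 49°  [same arc RV]
2. ∠FVR = 42°  [same arc RF]
3. ∠VRY = 72°  [△RYV]
4. ∠RNV = 66°  [△RNV]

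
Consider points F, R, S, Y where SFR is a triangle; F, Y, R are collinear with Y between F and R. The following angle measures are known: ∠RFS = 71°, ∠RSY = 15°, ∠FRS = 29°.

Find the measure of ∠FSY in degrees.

∠FSY = 65°

1. ∠SFY = 71°  [Y on ray FR]
2. ∠SRY = 29°  [Y on ray RF]
3. ∠RYS = 136°  [△SYR]
4. ∠FYS = 44°  [linear pair at Y on FR]
5. ∠FSY = 65°  [△SFY]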